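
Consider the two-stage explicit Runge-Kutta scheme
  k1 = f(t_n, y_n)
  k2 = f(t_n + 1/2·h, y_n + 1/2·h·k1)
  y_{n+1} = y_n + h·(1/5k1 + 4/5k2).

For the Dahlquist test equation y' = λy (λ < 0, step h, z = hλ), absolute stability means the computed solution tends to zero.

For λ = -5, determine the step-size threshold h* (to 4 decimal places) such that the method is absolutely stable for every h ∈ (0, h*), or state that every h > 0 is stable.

(-2.5000,0); λ=-5 ⇒ h* = (5/2)/5 = 0.5000.

Set f=λy, z=hλ:
  k1=λy_n ⇒ h·k1=z·y_n;  k2=λ(1+1/2z)y_n ⇒ h·k2=z(1+1/2z)y_n
  y_{n+1}/y_n = 1 + 1/5z + 4/5z(1+1/2z) = 1 + z + 2/5z²
  Hence R(z) = 1 + z + 2/5z².

Solve |R(x)|<1 on ℝ⁻.
x=-1.24: |R|=0.3750
R=1: x+2/5x²=0 ⇒ x=−5/2=-2.5000; min R=1−1/(4·2/5)=0.3750>−1
Confirm numerically:
  x=-2.399: |R|=0.90308 <1
  x=-2.118: |R|=0.67637 <1
  x=-2.031: |R|=0.61898 <1
  x=-1.869: |R|=0.52826 <1
  x=-2.758: |R|=1.28463 >1
  x=-2.564: |R|=1.06564 >1
Stable set (-2.5000, 0).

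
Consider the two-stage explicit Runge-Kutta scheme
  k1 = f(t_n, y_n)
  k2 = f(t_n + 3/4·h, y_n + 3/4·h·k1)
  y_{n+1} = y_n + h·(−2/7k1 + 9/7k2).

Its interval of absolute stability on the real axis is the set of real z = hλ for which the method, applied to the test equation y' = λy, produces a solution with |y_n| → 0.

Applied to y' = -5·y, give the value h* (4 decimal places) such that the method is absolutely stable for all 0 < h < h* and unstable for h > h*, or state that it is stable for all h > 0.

On y'=λy, z=hλ:
  k1=λy_n ⇒ h·k1=z·y_n;  k2=λ(1+3/4z)y_n ⇒ h·k2=z(1+3/4z)y_n
  y_{n+1}/y_n = 1 − 2/7z + 9/7z(1+3/4z) = 1 + z + 27/28z²
  R(z) = 1 + z + 27/28z².

Find x<0 with |R(x)|<1.
x=-0.83: |R|=0.8343
R=1: x+27/28x²=0 ⇒ x=−28/27=-1.0370; min R=1−1/(4·27/28)=0.7407>−1
Confirm numerically:
  x=-0.996: |R|=0.96059 <1
  x=-0.934: |R|=0.90720 <1
  x=-0.669: |R|=0.76258 <1
  x=-0.469: |R|=0.74311 <1
  x=-1.635: |R|=1.94275 >1
  x=-1.108: |R|=1.07582 >1
Stable set (-1.0370, 0).

(-1.0370,0); λ=-5 ⇒ h* = (28/27)/5 = 0.2074.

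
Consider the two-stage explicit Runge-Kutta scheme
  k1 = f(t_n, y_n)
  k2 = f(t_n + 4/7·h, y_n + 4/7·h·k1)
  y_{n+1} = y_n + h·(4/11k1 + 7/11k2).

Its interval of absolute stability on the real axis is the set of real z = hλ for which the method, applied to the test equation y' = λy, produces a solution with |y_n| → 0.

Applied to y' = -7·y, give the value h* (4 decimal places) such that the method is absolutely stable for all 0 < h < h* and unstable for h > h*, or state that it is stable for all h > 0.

(-2.7500,0); λ=-7 ⇒ h* = (11/4)/7 = 0.3929.

On y'=λy, z=hλ:
  k1=λy_n ⇒ h·k1=z·y_n;  k2=λ(1+4/7z)y_n ⇒ h·k2=z(1+4/7z)y_n
  y_{n+1}/y_n = 1 + 4/11z + 7/11z(1+4/7z) = 1 + z + 4/11z²
  Hence R(z) = 1 + z + 4/11z².

Need |R(x)|<1, x<0.
x=-0.93: |R|=0.3845
R=1: x+4/11x²=0 ⇒ x=−11/4=-2.7500; min R=1−1/(4·4/11)=0.3125>−1
Confirm numerically:
  x=-2.408: |R|=0.70053 <1
  x=-2.095: |R|=0.50101 <1
  x=-1.804: |R|=0.37942 <1
  x=-1.137: |R|=0.33310 <1
  x=-3.230: |R|=1.56378 >1
  x=-3.091: |R|=1.38328 >1
So |R|<1 on (-2.7500, 0).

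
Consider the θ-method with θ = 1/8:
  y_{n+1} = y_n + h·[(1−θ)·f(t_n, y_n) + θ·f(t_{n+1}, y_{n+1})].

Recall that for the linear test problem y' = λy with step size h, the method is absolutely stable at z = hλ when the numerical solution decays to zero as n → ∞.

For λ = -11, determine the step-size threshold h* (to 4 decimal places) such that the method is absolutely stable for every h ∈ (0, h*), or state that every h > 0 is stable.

(-2.6667,0); λ=-11 ⇒ h* = (8/3)/11 = 0.2424.

Test eqn y'=λy, z=hλ:
  y_{n+1} = y_n + z·[7/8·y_n + 1/8·y_{n+1}] ⇒ (1 − 1/8z)y_{n+1} = (1 + 7/8z)y_n
  Hence R(z) = (1 + 7/8z)/(1 − 1/8z).

Find x<0 with |R(x)|<1.
x=-1.7: |R|=0.4021
R=−1: 1+7/8x = −1+1/8x ⇒ -3/4x=2 ⇒ x=2/(-3/4)=-2.6667
Confirm numerically:
  x=-1.701: |R|=0.40274 <1
  x=-1.656: |R|=0.37200 <1
  x=-1.078: |R|=0.05001 <1
  x=-2.700: |R|=1.01869 >1
  x=-2.693: |R|=1.01478 >1
Stable set (-2.6667, 0).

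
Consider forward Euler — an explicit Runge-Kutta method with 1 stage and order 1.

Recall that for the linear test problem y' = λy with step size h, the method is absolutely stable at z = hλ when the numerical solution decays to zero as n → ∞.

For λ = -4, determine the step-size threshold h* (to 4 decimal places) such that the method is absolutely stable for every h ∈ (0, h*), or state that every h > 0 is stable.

(-2.0000,0); λ=-4 ⇒ h* = 0.5000.

Test eqn y'=λy, z=hλ:
  order 1, 1-stage ⇒ R(z)=1+z
  (e.g. R(-1.16)=-0.16000, |R|=0.16000)

Find x<0 with |R(x)|<1.
x=-1.16: |R|=0.1600
|R(-1.82)|=0.8200 |R(-1.53)|=0.5300 |R(-1.51)|=0.5100
Bisect:
  x_lo=-2.3792 |R|=1.3792  x_hi=-0.3292 |R|=0.6708
  mid=-1.35420 |R|=0.35420 →hi
  mid=-1.86668 |R|=0.86668 →hi
  mid=-2.12292 |R|=1.12292 →lo
  mid=-1.99480 |R|=0.99480 →hi
  mid=-2.05886 |R|=1.05886 →lo
  mid=-2.02683 |R|=1.02683 →lo
  mid=-2.01082 |R|=1.01082 →lo
  ...
  [-2.00006,-1.99993] ⇒ x*=-2.0000
So |R|<1 on (-2.0000, 0).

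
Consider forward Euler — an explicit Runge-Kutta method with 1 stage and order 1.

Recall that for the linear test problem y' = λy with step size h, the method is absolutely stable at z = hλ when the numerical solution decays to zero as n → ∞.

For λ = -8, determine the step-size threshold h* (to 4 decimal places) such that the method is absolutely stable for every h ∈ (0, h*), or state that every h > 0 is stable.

With y'=λy (z=hλ):
  order 1, 1-stage ⇒ R(z)=1+z
  (e.g. R(-1.38)=-0.38000, |R|=0.38000)

Boundary: |R(x)|=1, x<0.
x=-1.38: |R|=0.3800
|R(-1.62)|=0.6200 |R(-1.13)|=0.1300 |R(-0.69)|=0.3100
Bisect:
  x_lo=-2.8972 |R|=1.8972  x_hi=-0.3895 |R|=0.6105
  mid=-1.64331 |R|=0.64331 →hi
  mid=-2.27024 |R|=1.27024 →lo
  mid=-1.95678 |R|=0.95678 →hi
  mid=-2.11351 |R|=1.11351 →lo
  mid=-2.03514 |R|=1.03514 →lo
  mid=-1.99596 |R|=0.99596 →hi
  mid=-2.01555 |R|=1.01555 →lo
  mid=-2.00575 |R|=1.00575 →lo
  ...
  [-2.00009,-1.99994] ⇒ x*=-2.0000
Interval (-2.0000, 0).

(-2.0000,0); λ=-8 ⇒ h* = 0.2500.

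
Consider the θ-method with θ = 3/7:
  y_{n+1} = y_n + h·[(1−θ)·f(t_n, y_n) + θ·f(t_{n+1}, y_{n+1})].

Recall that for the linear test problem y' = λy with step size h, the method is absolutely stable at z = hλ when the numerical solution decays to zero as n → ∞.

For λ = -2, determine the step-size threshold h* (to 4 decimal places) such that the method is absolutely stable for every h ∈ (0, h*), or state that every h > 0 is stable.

(-14.0000,0); λ=-2 ⇒ h* = (14)/2 = 7.0000.

With y'=λy (z=hλ):
  y_{n+1} = y_n + z·[4/7·y_n + 3/7·y_{n+1}] ⇒ (1 − 3/7z)y_{n+1} = (1 + 4/7z)y_n
  ⇒ R(z) = (1 + 4/7z)/(1 − 3/7z).

Boundary: |R(x)|=1, x<0.
x=-1.11: |R|=0.2478
R=−1: 1+4/7x = −1+3/7x ⇒ -1/7x=2 ⇒ x=2/(-1/7)=-14.0000
Confirm numerically:
  x=-12.632: |R|=0.96953 <1
  x=-11.714: |R|=0.94575 <1
  x=-8.989: |R|=0.85247 <1
  x=-8.674: |R|=0.83871 <1
  x=-14.333: |R|=1.00666 >1
  x=-14.080: |R|=1.00162 >1
Interval (-14.0000, 0).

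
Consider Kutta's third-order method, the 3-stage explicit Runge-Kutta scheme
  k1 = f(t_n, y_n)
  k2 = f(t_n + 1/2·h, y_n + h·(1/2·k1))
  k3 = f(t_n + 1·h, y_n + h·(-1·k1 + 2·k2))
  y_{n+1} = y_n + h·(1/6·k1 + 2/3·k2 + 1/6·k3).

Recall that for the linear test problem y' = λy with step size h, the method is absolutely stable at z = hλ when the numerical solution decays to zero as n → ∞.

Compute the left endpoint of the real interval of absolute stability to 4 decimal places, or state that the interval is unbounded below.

left endpoint -2.5127.

With y'=λy (z=hλ):
  order 3, 3-stage ⇒ R(z)=1+z+z^2/2+z^3/6
  (e.g. R(-1.12)=0.27305, |R|=0.27305)

Need |R(x)|<1, x<0.
x=-1.12: |R|=0.2730
|R(-2.41)|=0.8389 |R(-1.59)|=0.0041 |R(-0.5)|=0.6042
Bisect:
  x_lo=-3.0735 |R|=2.1891  x_hi=-0.3386 |R|=0.7123
  mid=-1.70601 |R|=0.07833 →hi
  mid=-2.38974 |R|=0.80888 →hi
  mid=-2.73160 |R|=1.39781 →lo
  mid=-2.56067 |R|=1.08055 →lo
  mid=-2.47520 |R|=0.93933 →hi
  mid=-2.51793 |R|=1.00855 →lo
  mid=-2.49657 |R|=0.97360 →hi
  ...
  [-2.51276,-2.51259] ⇒ x*=-2.5127
Stable set (-2.5127, 0).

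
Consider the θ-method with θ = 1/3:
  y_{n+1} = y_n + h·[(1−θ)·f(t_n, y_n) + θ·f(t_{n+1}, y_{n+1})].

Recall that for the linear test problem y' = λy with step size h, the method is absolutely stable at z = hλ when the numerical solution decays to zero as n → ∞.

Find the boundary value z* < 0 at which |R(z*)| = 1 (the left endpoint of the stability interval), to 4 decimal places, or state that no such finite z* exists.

z* = -6.0000.

Test eqn y'=λy, z=hλ:
  y_{n+1} = y_n + z·[2/3·y_n + 1/3·y_{n+1}] ⇒ (1 − 1/3z)y_{n+1} = (1 + 2/3z)y_n
  R(z) = (1 + 2/3z)/(1 − 1/3z).

Solve |R(x)|<1 on ℝ⁻.
x=-1.62: |R|=0.0519
R=−1: 1+2/3x = −1+1/3x ⇒ -1/3x=2 ⇒ x=2/(-1/3)=-6.0000
Confirm numerically:
  x=-3.482: |R|=0.61154 <1
  x=-2.726: |R|=0.42822 <1
  x=-2.691: |R|=0.41856 <1
  x=-6.476: |R|=1.05023 >1
  x=-6.452: |R|=1.04782 >1
  x=-6.323: |R|=1.03465 >1
Interval (-6.0000, 0).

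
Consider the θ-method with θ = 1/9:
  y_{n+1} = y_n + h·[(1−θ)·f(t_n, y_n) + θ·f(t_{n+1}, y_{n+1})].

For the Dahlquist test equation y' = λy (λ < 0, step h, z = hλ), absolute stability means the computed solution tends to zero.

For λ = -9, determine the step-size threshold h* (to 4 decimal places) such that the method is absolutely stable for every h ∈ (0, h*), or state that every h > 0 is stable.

Test eqn y'=λy, z=hλ:
  y_{n+1} = y_n + z·[8/9·y_n + 1/9·y_{n+1}] ⇒ (1 − 1/9z)y_{n+1} = (1 + 8/9z)y_n
  so R(z) = (1 + 8/9z)/(1 − 1/9z).

Find x<0 with |R(x)|<1.
x=-0.6: |R|=0.4375
R=−1: 1+8/9x = −1+1/9x ⇒ -7/9x=2 ⇒ x=2/(-7/9)=-2.5714
Confirm numerically:
  x=-2.327: |R|=0.84894 <1
  x=-2.290: |R|=0.82551 <1
  x=-1.625: |R|=0.37647 <1
  x=-3.059: |R|=1.28303 >1
  x=-2.838: |R|=1.15763 >1
Stable set (-2.5714, 0).

(-2.5714,0); λ=-9 ⇒ h* = (18/7)/9 = 0.2857.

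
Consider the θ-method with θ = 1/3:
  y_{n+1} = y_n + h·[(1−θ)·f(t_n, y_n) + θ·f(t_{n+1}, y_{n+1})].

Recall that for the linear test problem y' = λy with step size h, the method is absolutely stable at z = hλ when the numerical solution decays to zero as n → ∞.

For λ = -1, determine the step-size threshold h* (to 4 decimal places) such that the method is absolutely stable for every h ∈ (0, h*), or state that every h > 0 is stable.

On y'=λy, z=hλ:
  y_{n+1} = y_n + z·[2/3·y_n + 1/3·y_{n+1}] ⇒ (1 − 1/3z)y_{n+1} = (1 + 2/3z)y_n
  so R(z) = (1 + 2/3z)/(1 − 1/3z).

Find x<0 with |R(x)|<1.
x=-0.58: |R|=0.5140
R=−1: 1+2/3x = −1+1/3x ⇒ -1/3x=2 ⇒ x=2/(-1/3)=-6.0000
Confirm numerically:
  x=-5.671: |R|=0.96206 <1
  x=-5.256: |R|=0.90988 <1
  x=-5.157: |R|=0.89665 <1
  x=-4.279: |R|=0.76357 <1
  x=-6.342: |R|=1.03661 >1
  x=-6.308: |R|=1.03309 >1
  x=-6.113: |R|=1.01240 >1
Stable set (-6.0000, 0).

(-6.0000,0); λ=-1 ⇒ h* = (6)/1 = 6.0000.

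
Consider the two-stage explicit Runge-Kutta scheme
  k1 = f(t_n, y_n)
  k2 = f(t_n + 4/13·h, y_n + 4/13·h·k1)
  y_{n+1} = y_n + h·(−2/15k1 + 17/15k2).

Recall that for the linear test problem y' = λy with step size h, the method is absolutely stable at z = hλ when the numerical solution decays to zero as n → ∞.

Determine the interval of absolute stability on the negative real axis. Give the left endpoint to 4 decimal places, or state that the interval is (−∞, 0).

On y'=λy, z=hλ:
  k1=λy_n ⇒ h·k1=z·y_n;  k2=λ(1+4/13z)y_n ⇒ h·k2=z(1+4/13z)y_n
  y_{n+1}/y_n = 1 − 2/15z + 17/15z(1+4/13z) = 1 + z + 68/195z²
  so R(z) = 1 + z + 68/195z².

Boundary: |R(x)|=1, x<0.
x=-1.11: |R|=0.3197
R=1: x+68/195x²=0 ⇒ x=−195/68=-2.8676; min R=1−1/(4·68/195)=0.2831>−1
Confirm numerically:
  x=-2.089: |R|=0.43278 <1
  x=-1.544: |R|=0.28732 <1
  x=-1.484: |R|=0.28397 <1
  x=-1.354: |R|=0.28531 <1
  x=-3.346: |R|=1.55815 >1
  x=-3.313: |R|=1.51452 >1
  x=-3.217: |R|=1.39191 >1
So |R|<1 on (-2.8676, 0).

(-2.8676, 0).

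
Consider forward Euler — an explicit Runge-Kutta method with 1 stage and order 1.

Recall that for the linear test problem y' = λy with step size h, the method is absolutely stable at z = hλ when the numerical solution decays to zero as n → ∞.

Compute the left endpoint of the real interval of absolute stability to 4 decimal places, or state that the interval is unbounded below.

left endpoint -2.0000.

Set f=λy, z=hλ:
  order 1, 1-stage ⇒ R(z)=1+z
  (e.g. R(-1.67)=-0.67000, |R|=0.67000)

Solve |R(x)|<1 on ℝ⁻.
x=-1.67: |R|=0.6700
|R(-2.34)|=1.3400 |R(-1.92)|=0.9200 |R(-0.73)|=0.2700
Bisect:
  x_lo=-2.6652 |R|=1.6652  x_hi=-0.3613 |R|=0.6387
  mid=-1.51328 |R|=0.51328 →hi
  mid=-2.08925 |R|=1.08925 →lo
  mid=-1.80127 |R|=0.80127 →hi
  mid=-1.94526 |R|=0.94526 →hi
  mid=-2.01725 |R|=1.01725 →lo
  mid=-1.98126 |R|=0.98126 →hi
  mid=-1.99925 |R|=0.99925 →hi
  mid=-2.00825 |R|=1.00825 →lo
  ...
  [-2.00010,-1.99996] ⇒ x*=-2.0000
Interval (-2.0000, 0).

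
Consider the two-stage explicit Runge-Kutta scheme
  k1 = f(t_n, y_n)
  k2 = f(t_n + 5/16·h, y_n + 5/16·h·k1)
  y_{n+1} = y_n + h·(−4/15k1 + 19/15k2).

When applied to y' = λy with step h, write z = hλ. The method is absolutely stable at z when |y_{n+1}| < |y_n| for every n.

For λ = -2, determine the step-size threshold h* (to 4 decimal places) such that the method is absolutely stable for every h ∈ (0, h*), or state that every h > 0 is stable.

(-2.5263,0); λ=-2 ⇒ h* = (48/19)/2 = 1.2632.

Test eqn y'=λy, z=hλ:
  k1=λy_n ⇒ h·k1=z·y_n;  k2=λ(1+5/16z)y_n ⇒ h·k2=z(1+5/16z)y_n
  y_{n+1}/y_n = 1 − 4/15z + 19/15z(1+5/16z) = 1 + z + 19/48z²
  ⇒ R(z) = 1 + z + 19/48z².

Boundary: |R(x)|=1, x<0.
x=-1.55: |R|=0.4010
R=1: x+19/48x²=0 ⇒ x=−48/19=-2.5263; min R=1−1/(4·19/48)=0.3684>−1
Confirm numerically:
  x=-2.067: |R|=0.62419 <1
  x=-1.790: |R|=0.47829 <1
  x=-1.688: |R|=0.43987 <1
  x=-1.357: |R|=0.37191 <1
  x=-2.833: |R|=1.34391 >1
  x=-2.749: |R|=1.24231 >1
  x=-2.641: |R|=1.11989 >1
So |R|<1 on (-2.5263, 0).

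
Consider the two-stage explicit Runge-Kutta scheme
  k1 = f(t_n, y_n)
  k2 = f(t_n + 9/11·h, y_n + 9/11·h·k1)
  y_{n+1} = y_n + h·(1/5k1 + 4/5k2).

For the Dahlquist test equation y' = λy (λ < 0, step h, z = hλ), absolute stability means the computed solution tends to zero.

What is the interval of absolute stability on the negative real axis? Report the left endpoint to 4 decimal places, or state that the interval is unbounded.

z∈(-1.5278,0).

Set f=λy, z=hλ:
  k1=λy_n ⇒ h·k1=z·y_n;  k2=λ(1+9/11z)y_n ⇒ h·k2=z(1+9/11z)y_n
  y_{n+1}/y_n = 1 + 1/5z + 4/5z(1+9/11z) = 1 + z + 36/55z²
  Hence R(z) = 1 + z + 36/55z².

Find x<0 with |R(x)|<1.
x=-1.35: |R|=0.8429
R=1: x+36/55x²=0 ⇒ x=−55/36=-1.5278; min R=1−1/(4·36/55)=0.6181>−1
Confirm numerically:
  x=-1.202: |R|=0.74369 <1
  x=-1.082: |R|=0.68429 <1
  x=-0.709: |R|=0.62003 <1
  x=-1.929: |R|=1.50659 >1
  x=-1.881: |R|=1.43489 >1
  x=-1.873: |R|=1.42323 >1
Interval (-1.5278, 0).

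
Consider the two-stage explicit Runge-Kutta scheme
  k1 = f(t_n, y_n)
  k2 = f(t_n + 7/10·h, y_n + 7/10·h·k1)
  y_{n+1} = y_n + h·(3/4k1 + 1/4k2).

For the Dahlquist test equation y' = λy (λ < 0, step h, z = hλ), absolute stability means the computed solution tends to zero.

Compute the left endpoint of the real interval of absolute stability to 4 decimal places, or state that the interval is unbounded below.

z* = -5.7143.

With y'=λy (z=hλ):
  k1=λy_n ⇒ h·k1=z·y_n;  k2=λ(1+7/10z)y_n ⇒ h·k2=z(1+7/10z)y_n
  y_{n+1}/y_n = 1 + 3/4z + 1/4z(1+7/10z) = 1 + z + 7/40z²
  Hence R(z) = 1 + z + 7/40z².

Boundary: |R(x)|=1, x<0.
x=-1.47: |R|=0.0918
R=1: x+7/40x²=0 ⇒ x=−40/7=-5.7143; min R=1−1/(4·7/40)=-0.4286>−1
Confirm numerically:
  x=-4.928: |R|=0.32191 <1
  x=-4.302: |R|=0.06324 <1
  x=-3.528: |R|=0.34981 <1
  x=-5.980: |R|=1.27807 >1
  x=-5.966: |R|=1.26280 >1
So |R|<1 on (-5.7143, 0).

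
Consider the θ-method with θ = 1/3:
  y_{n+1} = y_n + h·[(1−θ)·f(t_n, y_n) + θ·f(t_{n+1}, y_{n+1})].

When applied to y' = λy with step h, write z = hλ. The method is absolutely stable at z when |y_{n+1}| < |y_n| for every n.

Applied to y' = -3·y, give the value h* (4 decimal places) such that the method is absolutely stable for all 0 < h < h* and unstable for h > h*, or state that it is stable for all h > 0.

Set f=λy, z=hλ:
  y_{n+1} = y_n + z·[2/3·y_n + 1/3·y_{n+1}] ⇒ (1 − 1/3z)y_{n+1} = (1 + 2/3z)y_n
  ⇒ R(z) = (1 + 2/3z)/(1 − 1/3z).

Boundary: |R(x)|=1, x<0.
x=-1.25: |R|=0.1176
R=−1: 1+2/3x = −1+1/3x ⇒ -1/3x=2 ⇒ x=2/(-1/3)=-6.0000
Confirm numerically:
  x=-5.576: |R|=0.95056 <1
  x=-5.108: |R|=0.88999 <1
  x=-4.056: |R|=0.72449 <1
  x=-3.382: |R|=0.58978 <1
  x=-6.376: |R|=1.04010 >1
  x=-6.266: |R|=1.02871 >1
  x=-6.052: |R|=1.00574 >1
So |R|<1 on (-6.0000, 0).

(-6.0000,0); λ=-3 ⇒ h* = (6)/3 = 2.0000.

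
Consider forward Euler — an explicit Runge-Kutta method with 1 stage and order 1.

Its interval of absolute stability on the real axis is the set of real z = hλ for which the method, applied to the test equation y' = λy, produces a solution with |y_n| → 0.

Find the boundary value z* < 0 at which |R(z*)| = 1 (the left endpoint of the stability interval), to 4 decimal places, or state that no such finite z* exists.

Test eqn y'=λy, z=hλ:
  order 1, 1-stage ⇒ R(z)=1+z
  (e.g. R(-1.74)=-0.74000, |R|=0.74000)

Find x<0 with |R(x)|<1.
x=-1.74: |R|=0.7400
|R(-2.15)|=1.1500 |R(-1.02)|=0.0200 |R(-0.87)|=0.1300
Bisect:
  x_lo=-2.5500 |R|=1.5500  x_hi=-0.2138 |R|=0.7862
  mid=-1.38192 |R|=0.38192 →hi
  mid=-1.96598 |R|=0.96598 →hi
  mid=-2.25801 |R|=1.25801 →lo
  mid=-2.11199 |R|=1.11199 →lo
  mid=-2.03898 |R|=1.03898 →lo
  mid=-2.00248 |R|=1.00248 →lo
  mid=-1.98423 |R|=0.98423 →hi
  mid=-1.99336 |R|=0.99336 →hi
  mid=-1.99792 |R|=0.99792 →hi
  ...
  [-2.00006,-1.99991] ⇒ x*=-2.0000
So |R|<1 on (-2.0000, 0).

z* = -2.0000.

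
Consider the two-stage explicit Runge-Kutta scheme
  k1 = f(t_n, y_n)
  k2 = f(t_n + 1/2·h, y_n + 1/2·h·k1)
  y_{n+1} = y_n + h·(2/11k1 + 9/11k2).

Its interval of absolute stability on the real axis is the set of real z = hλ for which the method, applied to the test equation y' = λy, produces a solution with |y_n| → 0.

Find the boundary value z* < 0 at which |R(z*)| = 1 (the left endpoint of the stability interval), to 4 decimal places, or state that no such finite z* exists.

left endpoint -2.4444.

On y'=λy, z=hλ:
  k1=λy_n ⇒ h·k1=z·y_n;  k2=λ(1+1/2z)y_n ⇒ h·k2=z(1+1/2z)y_n
  y_{n+1}/y_n = 1 + 2/11z + 9/11z(1+1/2z) = 1 + z + 9/22z²
  R(z) = 1 + z + 9/22z².

Find x<0 with |R(x)|<1.
x=-0.43: |R|=0.6456
R=1: x+9/22x²=0 ⇒ x=−22/9=-2.4444; min R=1−1/(4·9/22)=0.3889>−1
Confirm numerically:
  x=-2.204: |R|=0.78321 <1
  x=-1.973: |R|=0.61948 <1
  x=-1.677: |R|=0.47350 <1
  x=-3.009: |R|=1.69494 >1
  x=-2.817: |R|=1.42934 >1
So |R|<1 on (-2.4444, 0).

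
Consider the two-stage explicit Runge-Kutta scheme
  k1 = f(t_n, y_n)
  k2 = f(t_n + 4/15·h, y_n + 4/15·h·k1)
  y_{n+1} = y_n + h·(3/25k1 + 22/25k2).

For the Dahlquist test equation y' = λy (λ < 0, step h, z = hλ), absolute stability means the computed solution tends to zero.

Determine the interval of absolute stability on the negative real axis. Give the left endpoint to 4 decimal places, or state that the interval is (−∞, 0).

(-4.2614, 0).

On y'=λy, z=hλ:
  k1=λy_n ⇒ h·k1=z·y_n;  k2=λ(1+4/15z)y_n ⇒ h·k2=z(1+4/15z)y_n
  y_{n+1}/y_n = 1 + 3/25z + 22/25z(1+4/15z) = 1 + z + 88/375z²
  so R(z) = 1 + z + 88/375z².

Boundary: |R(x)|=1, x<0.
x=-1.72: |R|=0.0258
R=1: x+88/375x²=0 ⇒ x=−375/88=-4.2614; min R=1−1/(4·88/375)=-0.0653>−1
Confirm numerically:
  x=-3.851: |R|=0.62915 <1
  x=-3.185: |R|=0.19551 <1
  x=-2.112: |R|=0.06526 <1
  x=-2.059: |R|=0.06414 <1
  x=-4.559: |R|=1.31842 >1
  x=-4.382: |R|=1.12405 >1
  x=-4.305: |R|=1.04408 >1
Interval (-4.2614, 0).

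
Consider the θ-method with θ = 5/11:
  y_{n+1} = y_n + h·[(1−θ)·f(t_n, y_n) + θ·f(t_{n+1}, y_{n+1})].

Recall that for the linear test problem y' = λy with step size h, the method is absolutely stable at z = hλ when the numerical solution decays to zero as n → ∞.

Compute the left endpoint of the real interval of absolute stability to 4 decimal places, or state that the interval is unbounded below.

left endpoint -22.0000.

On y'=λy, z=hλ:
  y_{n+1} = y_n + z·[6/11·y_n + 5/11·y_{n+1}] ⇒ (1 − 5/11z)y_{n+1} = (1 + 6/11z)y_n
  so R(z) = (1 + 6/11z)/(1 − 5/11z).

Find x<0 with |R(x)|<1.
x=-1.38: |R|=0.1520
R=−1: 1+6/11x = −1+5/11x ⇒ -1/11x=2 ⇒ x=2/(-1/11)=-22.0000
Confirm numerically:
  x=-20.677: |R|=0.98843 <1
  x=-17.293: |R|=0.95171 <1
  x=-11.075: |R|=0.83540 <1
  x=-9.535: |R|=0.78756 <1
  x=-22.406: |R|=1.00330 >1
  x=-22.284: |R|=1.00232 >1
  x=-22.133: |R|=1.00109 >1
Interval (-22.0000, 0).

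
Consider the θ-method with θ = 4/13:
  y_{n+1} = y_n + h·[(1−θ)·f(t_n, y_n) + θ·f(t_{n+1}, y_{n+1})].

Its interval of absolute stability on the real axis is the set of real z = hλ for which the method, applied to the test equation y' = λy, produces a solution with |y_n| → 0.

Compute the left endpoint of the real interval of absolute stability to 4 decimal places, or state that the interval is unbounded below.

Set f=λy, z=hλ:
  y_{n+1} = y_n + z·[9/13·y_n + 4/13·y_{n+1}] ⇒ (1 − 4/13z)y_{n+1} = (1 + 9/13z)y_n
  ⇒ R(z) = (1 + 9/13z)/(1 − 4/13z).

Solve |R(x)|<1 on ℝ⁻.
x=-1.68: |R|=0.1075
R=−1: 1+9/13x = −1+4/13x ⇒ -5/13x=2 ⇒ x=2/(-5/13)=-5.2000
Confirm numerically:
  x=-3.191: |R|=0.61011 <1
  x=-3.092: |R|=0.58452 <1
  x=-2.225: |R|=0.32078 <1
  x=-5.578: |R|=1.05352 >1
  x=-5.298: |R|=1.01433 >1
Interval (-5.2000, 0).

left endpoint -5.2000.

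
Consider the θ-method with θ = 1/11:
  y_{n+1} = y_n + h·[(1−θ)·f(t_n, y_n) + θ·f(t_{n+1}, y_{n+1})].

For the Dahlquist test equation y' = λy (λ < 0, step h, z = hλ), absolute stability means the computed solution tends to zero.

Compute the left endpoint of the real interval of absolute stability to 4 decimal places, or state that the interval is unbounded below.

z* = -2.4444.

Test eqn y'=λy, z=hλ:
  y_{n+1} = y_n + z·[10/11·y_n + 1/11·y_{n+1}] ⇒ (1 − 1/11z)y_{n+1} = (1 + 10/11z)y_n
  so R(z) = (1 + 10/11z)/(1 − 1/11z).

Need |R(x)|<1, x<0.
x=-0.79: |R|=0.2629
R=−1: 1+10/11x = −1+1/11x ⇒ -9/11x=2 ⇒ x=2/(-9/11)=-2.4444
Confirm numerically:
  x=-2.161: |R|=0.80617 <1
  x=-1.964: |R|=0.66646 <1
  x=-1.623: |R|=0.41432 <1
  x=-1.033: |R|=0.05568 <1
  x=-3.018: |R|=1.36824 >1
  x=-2.628: |R|=1.12122 >1
So |R|<1 on (-2.4444, 0).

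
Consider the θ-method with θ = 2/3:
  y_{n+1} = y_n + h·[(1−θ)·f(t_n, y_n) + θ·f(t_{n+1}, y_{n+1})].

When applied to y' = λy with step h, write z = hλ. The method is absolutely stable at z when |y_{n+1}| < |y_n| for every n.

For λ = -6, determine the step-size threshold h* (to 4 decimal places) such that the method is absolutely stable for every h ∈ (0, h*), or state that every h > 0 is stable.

Set f=λy, z=hλ:
  y_{n+1} = y_n + z·[1/3·y_n + 2/3·y_{n+1}] ⇒ (1 − 2/3z)y_{n+1} = (1 + 1/3z)y_n
  R(z) = (1 + 1/3z)/(1 − 2/3z).

Solve |R(x)|<1 on ℝ⁻.
x=-0.64: |R|=0.5514
x=-2: |R|=0.1429
x=-10: |R|=0.3043
x=-100: |R|=0.4778
θ=2/3≥1/2 ⇒ |1+1/3x|<|1−2/3x| ∀x<0 ⇒ unbounded interval.

(−∞, 0) — no finite endpoint. Any h>0 works for λ=-6.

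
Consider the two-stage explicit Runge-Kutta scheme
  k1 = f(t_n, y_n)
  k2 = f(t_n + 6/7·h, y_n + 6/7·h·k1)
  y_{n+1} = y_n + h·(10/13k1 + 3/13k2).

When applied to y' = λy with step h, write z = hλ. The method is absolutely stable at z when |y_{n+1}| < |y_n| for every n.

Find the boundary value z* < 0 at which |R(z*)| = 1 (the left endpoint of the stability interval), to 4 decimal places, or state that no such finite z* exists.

z* = -5.0556.

Set f=λy, z=hλ:
  k1=λy_n ⇒ h·k1=z·y_n;  k2=λ(1+6/7z)y_n ⇒ h·k2=z(1+6/7z)y_n
  y_{n+1}/y_n = 1 + 10/13z + 3/13z(1+6/7z) = 1 + z + 18/91z²
  R(z) = 1 + z + 18/91z².

Find x<0 with |R(x)|<1.
x=-1.14: |R|=0.1171
R=1: x+18/91x²=0 ⇒ x=−91/18=-5.0556; min R=1−1/(4·18/91)=-0.2639>−1
Confirm numerically:
  x=-4.711: |R|=0.67893 <1
  x=-4.675: |R|=0.64809 <1
  x=-4.183: |R|=0.27804 <1
  x=-3.122: |R|=0.19404 <1
  x=-5.459: |R|=1.43564 >1
  x=-5.164: |R|=1.11077 >1
So |R|<1 on (-5.0556, 0).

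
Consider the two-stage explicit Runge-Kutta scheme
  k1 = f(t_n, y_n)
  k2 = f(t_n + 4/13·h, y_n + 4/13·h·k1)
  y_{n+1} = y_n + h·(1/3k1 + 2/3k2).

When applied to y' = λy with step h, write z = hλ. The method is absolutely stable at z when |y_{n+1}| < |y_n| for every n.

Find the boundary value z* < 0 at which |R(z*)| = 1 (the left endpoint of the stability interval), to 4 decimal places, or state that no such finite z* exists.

left endpoint -4.8750.

Set f=λy, z=hλ:
  k1=λy_n ⇒ h·k1=z·y_n;  k2=λ(1+4/13z)y_n ⇒ h·k2=z(1+4/13z)y_n
  y_{n+1}/y_n = 1 + 1/3z + 2/3z(1+4/13z) = 1 + z + 8/39z²
  ⇒ R(z) = 1 + z + 8/39z².

Solve |R(x)|<1 on ℝ⁻.
x=-0.85: |R|=0.2982
R=1: x+8/39x²=0 ⇒ x=−39/8=-4.8750; min R=1−1/(4·8/39)=-0.2188>−1
Confirm numerically:
  x=-4.420: |R|=0.58747 <1
  x=-3.331: |R|=0.05499 <1
  x=-2.222: |R|=0.20922 <1
  x=-2.184: |R|=0.20557 <1
  x=-5.093: |R|=1.22775 >1
  x=-5.002: |R|=1.13031 >1
  x=-4.968: |R|=1.09477 >1
Interval (-4.8750, 0).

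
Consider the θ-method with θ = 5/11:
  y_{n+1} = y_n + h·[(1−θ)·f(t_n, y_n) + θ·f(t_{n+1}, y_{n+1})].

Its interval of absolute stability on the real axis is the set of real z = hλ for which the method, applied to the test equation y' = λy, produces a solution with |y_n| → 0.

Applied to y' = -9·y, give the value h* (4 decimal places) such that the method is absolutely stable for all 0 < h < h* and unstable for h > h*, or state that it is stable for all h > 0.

(-22.0000,0); λ=-9 ⇒ h* = (22)/9 = 2.4444.

On y'=λy, z=hλ:
  y_{n+1} = y_n + z·[6/11·y_n + 5/11·y_{n+1}] ⇒ (1 − 5/11z)y_{n+1} = (1 + 6/11z)y_n
  Hence R(z) = (1 + 6/11z)/(1 − 5/11z).

Need |R(x)|<1, x<0.
x=-1.68: |R|=0.0474
R=−1: 1+6/11x = −1+5/11x ⇒ -1/11x=2 ⇒ x=2/(-1/11)=-22.0000
Confirm numerically:
  x=-21.361: |R|=0.99458 <1
  x=-20.123: |R|=0.98318 <1
  x=-10.473: |R|=0.81809 <1
  x=-10.396: |R|=0.81575 <1
  x=-22.505: |R|=1.00409 >1
  x=-22.281: |R|=1.00230 >1
Stable set (-22.0000, 0).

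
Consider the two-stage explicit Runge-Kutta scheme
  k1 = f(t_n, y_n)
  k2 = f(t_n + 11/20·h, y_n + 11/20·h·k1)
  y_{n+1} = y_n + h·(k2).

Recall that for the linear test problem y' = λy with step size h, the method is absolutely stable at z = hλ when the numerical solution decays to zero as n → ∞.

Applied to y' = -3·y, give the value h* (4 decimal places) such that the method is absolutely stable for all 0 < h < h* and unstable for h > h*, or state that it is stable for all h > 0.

With y'=λy (z=hλ):
  k1=λy_n ⇒ h·k1=z·y_n;  k2=λ(1+11/20z)y_n ⇒ h·k2=z(1+11/20z)y_n
  y_{n+1}/y_n = 1 + z(1+11/20z) = 1 + z + 11/20z²
  so R(z) = 1 + z + 11/20z².

Find x<0 with |R(x)|<1.
x=-1.33: |R|=0.6429
R=1: x+11/20x²=0 ⇒ x=−20/11=-1.8182; min R=1−1/(4·11/20)=0.5455>−1
Confirm numerically:
  x=-1.662: |R|=0.85723 <1
  x=-1.149: |R|=0.57711 <1
  x=-0.936: |R|=0.54585 <1
  x=-2.373: |R|=1.72412 >1
  x=-2.268: |R|=1.56110 >1
Stable set (-1.8182, 0).

(-1.8182,0); λ=-3 ⇒ h* = (20/11)/3 = 0.6061.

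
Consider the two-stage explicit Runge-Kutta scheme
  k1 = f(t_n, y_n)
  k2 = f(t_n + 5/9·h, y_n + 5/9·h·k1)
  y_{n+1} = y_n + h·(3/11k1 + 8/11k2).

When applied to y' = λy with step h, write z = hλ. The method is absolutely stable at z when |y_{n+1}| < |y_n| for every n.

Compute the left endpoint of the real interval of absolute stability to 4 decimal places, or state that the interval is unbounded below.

left endpoint -2.4750.

Test eqn y'=λy, z=hλ:
  k1=λy_n ⇒ h·k1=z·y_n;  k2=λ(1+5/9z)y_n ⇒ h·k2=z(1+5/9z)y_n
  y_{n+1}/y_n = 1 + 3/11z + 8/11z(1+5/9z) = 1 + z + 40/99z²
  Hence R(z) = 1 + z + 40/99z².

Need |R(x)|<1, x<0.
x=-1.2: |R|=0.3818
R=1: x+40/99x²=0 ⇒ x=−99/40=-2.4750; min R=1−1/(4·40/99)=0.3812>−1
Confirm numerically:
  x=-2.018: |R|=0.62738 <1
  x=-1.917: |R|=0.56780 <1
  x=-1.909: |R|=0.56344 <1
  x=-1.557: |R|=0.42249 <1
  x=-2.924: |R|=1.53045 >1
  x=-2.846: |R|=1.42661 >1
Interval (-2.4750, 0).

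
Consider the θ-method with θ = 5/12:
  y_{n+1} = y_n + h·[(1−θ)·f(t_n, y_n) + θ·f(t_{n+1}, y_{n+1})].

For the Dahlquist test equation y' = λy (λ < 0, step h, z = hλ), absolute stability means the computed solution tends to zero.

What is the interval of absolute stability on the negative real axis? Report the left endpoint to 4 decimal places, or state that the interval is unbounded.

With y'=λy (z=hλ):
  y_{n+1} = y_n + z·[7/12·y_n + 5/12·y_{n+1}] ⇒ (1 − 5/12z)y_{n+1} = (1 + 7/12z)y_n
  ⇒ R(z) = (1 + 7/12z)/(1 − 5/12z).

Need |R(x)|<1, x<0.
x=-1.22: |R|=0.1912
R=−1: 1+7/12x = −1+5/12x ⇒ -1/6x=2 ⇒ x=2/(-1/6)=-12.0000
Confirm numerically:
  x=-11.406: |R|=0.98279 <1
  x=-11.325: |R|=0.98033 <1
  x=-10.446: |R|=0.95161 <1
  x=-12.508: |R|=1.01363 >1
  x=-12.139: |R|=1.00382 >1
  x=-12.063: |R|=1.00174 >1
So |R|<1 on (-12.0000, 0).

(-12.0000, 0).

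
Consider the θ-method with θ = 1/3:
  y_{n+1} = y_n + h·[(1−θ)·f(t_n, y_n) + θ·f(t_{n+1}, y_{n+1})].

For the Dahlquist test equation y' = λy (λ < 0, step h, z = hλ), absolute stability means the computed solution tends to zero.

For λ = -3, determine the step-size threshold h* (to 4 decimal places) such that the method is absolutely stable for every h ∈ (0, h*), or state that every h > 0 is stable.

Test eqn y'=λy, z=hλ:
  y_{n+1} = y_n + z·[2/3·y_n + 1/3·y_{n+1}] ⇒ (1 − 1/3z)y_{n+1} = (1 + 2/3z)y_n
  Hence R(z) = (1 + 2/3z)/(1 − 1/3z).

Boundary: |R(x)|=1, x<0.
x=-0.42: |R|=0.6316
R=−1: 1+2/3x = −1+1/3x ⇒ -1/3x=2 ⇒ x=2/(-1/3)=-6.0000
Confirm numerically:
  x=-5.900: |R|=0.98876 <1
  x=-5.254: |R|=0.90962 <1
  x=-3.620: |R|=0.64048 <1
  x=-6.547: |R|=1.05730 >1
  x=-6.121: |R|=1.01327 >1
So |R|<1 on (-6.0000, 0).

(-6.0000,0); λ=-3 ⇒ h* = (6)/3 = 2.0000.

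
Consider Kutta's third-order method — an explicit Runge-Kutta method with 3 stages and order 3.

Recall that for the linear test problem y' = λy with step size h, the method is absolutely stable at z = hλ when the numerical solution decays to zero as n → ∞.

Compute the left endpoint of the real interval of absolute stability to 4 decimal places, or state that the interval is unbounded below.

z* = -2.5127.

On y'=λy, z=hλ:
  order 3, 3-stage ⇒ R(z)=1+z+z^2/2+z^3/6
  (e.g. R(-1.76)=-0.11983, |R|=0.11983)

Boundary: |R(x)|=1, x<0.
x=-1.76: |R|=0.1198
|R(-2.77)|=1.4759 |R(-2.27)|=0.6431 |R(-0.88)|=0.3936
Bisect:
  x_lo=-3.3572 |R|=3.0282  x_hi=-0.1181 |R|=0.8886
  mid=-1.73767 |R|=0.10240 →hi
  mid=-2.54743 |R|=1.05795 →lo
  mid=-2.14255 |R|=0.48652 →hi
  mid=-2.34499 |R|=0.74468 →hi
  mid=-2.44621 |R|=0.89390 →hi
  mid=-2.49682 |R|=0.97401 →hi
  mid=-2.52213 |R|=1.01549 →lo
  ...
  [-2.51283,-2.51264] ⇒ x*=-2.5127
So |R|<1 on (-2.5127, 0).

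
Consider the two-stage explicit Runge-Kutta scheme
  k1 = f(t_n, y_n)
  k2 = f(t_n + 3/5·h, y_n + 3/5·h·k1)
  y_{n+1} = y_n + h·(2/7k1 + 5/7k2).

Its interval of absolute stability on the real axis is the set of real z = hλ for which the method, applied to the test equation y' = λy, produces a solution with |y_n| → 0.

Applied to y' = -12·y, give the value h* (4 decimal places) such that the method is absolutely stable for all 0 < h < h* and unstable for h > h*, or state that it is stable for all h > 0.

(-2.3333,0); λ=-12 ⇒ h* = (7/3)/12 = 0.1944.

With y'=λy (z=hλ):
  k1=λy_n ⇒ h·k1=z·y_n;  k2=λ(1+3/5z)y_n ⇒ h·k2=z(1+3/5z)y_n
  y_{n+1}/y_n = 1 + 2/7z + 5/7z(1+3/5z) = 1 + z + 3/7z²
  R(z) = 1 + z + 3/7z².

Boundary: |R(x)|=1, x<0.
x=-1.77: |R|=0.5727
R=1: x+3/7x²=0 ⇒ x=−7/3=-2.3333; min R=1−1/(4·3/7)=0.4167>−1
Confirm numerically:
  x=-2.155: |R|=0.83530 <1
  x=-1.849: |R|=0.61620 <1
  x=-1.705: |R|=0.54087 <1
  x=-1.568: |R|=0.48570 <1
  x=-2.676: |R|=1.39299 >1
  x=-2.582: |R|=1.27517 >1
  x=-2.461: |R|=1.13465 >1
Stable set (-2.3333, 0).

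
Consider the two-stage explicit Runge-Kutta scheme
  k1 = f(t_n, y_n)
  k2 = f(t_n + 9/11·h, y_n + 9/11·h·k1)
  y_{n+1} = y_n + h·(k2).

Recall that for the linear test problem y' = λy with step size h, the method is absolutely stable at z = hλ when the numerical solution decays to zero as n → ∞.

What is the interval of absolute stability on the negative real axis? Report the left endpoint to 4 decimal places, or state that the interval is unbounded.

(-1.2222, 0).

Test eqn y'=λy, z=hλ:
  k1=λy_n ⇒ h·k1=z·y_n;  k2=λ(1+9/11z)y_n ⇒ h·k2=z(1+9/11z)y_n
  y_{n+1}/y_n = 1 + z(1+9/11z) = 1 + z + 9/11z²
  ⇒ R(z) = 1 + z + 9/11z².

Boundary: |R(x)|=1, x<0.
x=-0.85: |R|=0.7411
R=1: x+9/11x²=0 ⇒ x=−11/9=-1.2222; min R=1−1/(4·9/11)=0.6944>−1
Confirm numerically:
  x=-1.068: |R|=0.86524 <1
  x=-1.041: |R|=0.84565 <1
  x=-0.993: |R|=0.81377 <1
  x=-1.506: |R|=1.34967 >1
  x=-1.476: |R|=1.30647 >1
  x=-1.434: |R|=1.24847 >1
Stable set (-1.2222, 0).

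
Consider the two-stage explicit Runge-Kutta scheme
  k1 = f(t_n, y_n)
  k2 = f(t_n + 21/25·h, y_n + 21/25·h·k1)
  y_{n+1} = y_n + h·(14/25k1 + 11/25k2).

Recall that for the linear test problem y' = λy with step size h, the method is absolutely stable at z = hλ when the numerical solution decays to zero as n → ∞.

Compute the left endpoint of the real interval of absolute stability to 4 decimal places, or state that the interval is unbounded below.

On y'=λy, z=hλ:
  k1=λy_n ⇒ h·k1=z·y_n;  k2=λ(1+21/25z)y_n ⇒ h·k2=z(1+21/25z)y_n
  y_{n+1}/y_n = 1 + 14/25z + 11/25z(1+21/25z) = 1 + z + 231/625z²
  so R(z) = 1 + z + 231/625z².

Boundary: |R(x)|=1, x<0.
x=-1.21: |R|=0.3311
R=1: x+231/625x²=0 ⇒ x=−625/231=-2.7056; min R=1−1/(4·231/625)=0.3236>−1
Confirm numerically:
  x=-2.235: |R|=0.61124 <1
  x=-1.589: |R|=0.34421 <1
  x=-1.566: |R|=0.34039 <1
  x=-1.293: |R|=0.32492 <1
  x=-3.068: |R|=1.41091 >1
  x=-3.042: |R|=1.37819 >1
So |R|<1 on (-2.7056, 0).

z* = -2.7056.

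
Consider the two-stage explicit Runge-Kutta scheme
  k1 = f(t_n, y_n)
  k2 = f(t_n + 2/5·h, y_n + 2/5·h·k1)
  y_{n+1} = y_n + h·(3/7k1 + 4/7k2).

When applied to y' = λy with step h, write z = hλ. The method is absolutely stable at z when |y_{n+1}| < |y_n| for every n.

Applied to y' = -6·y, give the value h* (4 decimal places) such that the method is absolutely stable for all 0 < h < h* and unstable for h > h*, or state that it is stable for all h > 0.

(-4.3750,0); λ=-6 ⇒ h* = (35/8)/6 = 0.7292.

Set f=λy, z=hλ:
  k1=λy_n ⇒ h·k1=z·y_n;  k2=λ(1+2/5z)y_n ⇒ h·k2=z(1+2/5z)y_n
  y_{n+1}/y_n = 1 + 3/7z + 4/7z(1+2/5z) = 1 + z + 8/35z²
  R(z) = 1 + z + 8/35z².

Boundary: |R(x)|=1, x<0.
x=-1.37: |R|=0.0590
R=1: x+8/35x²=0 ⇒ x=−35/8=-4.3750; min R=1−1/(4·8/35)=-0.0938>−1
Confirm numerically:
  x=-3.786: |R|=0.49030 <1
  x=-2.651: |R|=0.04465 <1
  x=-2.087: |R|=0.09144 <1
  x=-1.903: |R|=0.07525 <1
  x=-4.655: |R|=1.29792 >1
  x=-4.615: |R|=1.25317 >1
  x=-4.436: |R|=1.06185 >1
Stable set (-4.3750, 0).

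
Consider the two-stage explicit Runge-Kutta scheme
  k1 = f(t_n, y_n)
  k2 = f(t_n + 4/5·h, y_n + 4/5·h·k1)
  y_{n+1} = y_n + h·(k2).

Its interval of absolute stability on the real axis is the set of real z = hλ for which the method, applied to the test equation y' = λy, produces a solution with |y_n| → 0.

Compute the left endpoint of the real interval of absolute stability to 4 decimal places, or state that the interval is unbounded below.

Set f=λy, z=hλ:
  k1=λy_n ⇒ h·k1=z·y_n;  k2=λ(1+4/5z)y_n ⇒ h·k2=z(1+4/5z)y_n
  y_{n+1}/y_n = 1 + z(1+4/5z) = 1 + z + 4/5z²
  ⇒ R(z) = 1 + z + 4/5z².

Find x<0 with |R(x)|<1.
x=-0.73: |R|=0.6963
R=1: x+4/5x²=0 ⇒ x=−5/4=-1.2500; min R=1−1/(4·4/5)=0.6875>−1
Confirm numerically:
  x=-1.224: |R|=0.97454 <1
  x=-1.181: |R|=0.93481 <1
  x=-1.091: |R|=0.86122 <1
  x=-0.839: |R|=0.72414 <1
  x=-1.713: |R|=1.63450 >1
  x=-1.618: |R|=1.47634 >1
Interval (-1.2500, 0).

z* = -1.2500.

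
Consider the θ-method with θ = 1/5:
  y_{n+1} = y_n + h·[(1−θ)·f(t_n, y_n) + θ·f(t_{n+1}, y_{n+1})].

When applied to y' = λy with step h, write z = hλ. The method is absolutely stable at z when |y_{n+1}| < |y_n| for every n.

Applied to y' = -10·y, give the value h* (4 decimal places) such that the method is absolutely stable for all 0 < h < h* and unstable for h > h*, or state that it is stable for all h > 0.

(-3.3333,0); λ=-10 ⇒ h* = (10/3)/10 = 0.3333.

With y'=λy (z=hλ):
  y_{n+1} = y_n + z·[4/5·y_n + 1/5·y_{n+1}] ⇒ (1 − 1/5z)y_{n+1} = (1 + 4/5z)y_n
  ⇒ R(z) = (1 + 4/5z)/(1 − 1/5z).

Find x<0 with |R(x)|<1.
x=-0.32: |R|=0.6992
R=−1: 1+4/5x = −1+1/5x ⇒ -3/5x=2 ⇒ x=2/(-3/5)=-3.3333
Confirm numerically:
  x=-2.916: |R|=0.84184 <1
  x=-2.188: |R|=0.52198 <1
  x=-1.674: |R|=0.25412 <1
  x=-3.688: |R|=1.12247 >1
  x=-3.613: |R|=1.09741 >1
Interval (-3.3333, 0).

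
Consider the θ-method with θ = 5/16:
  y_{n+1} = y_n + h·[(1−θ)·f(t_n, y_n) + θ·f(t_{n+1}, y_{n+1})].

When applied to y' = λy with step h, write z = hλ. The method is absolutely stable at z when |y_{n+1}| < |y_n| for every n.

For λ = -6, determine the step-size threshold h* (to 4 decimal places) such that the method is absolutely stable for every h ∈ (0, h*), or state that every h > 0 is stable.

On y'=λy, z=hλ:
  y_{n+1} = y_n + z·[11/16·y_n + 5/16·y_{n+1}] ⇒ (1 − 5/16z)y_{n+1} = (1 + 11/16z)y_n
  R(z) = (1 + 11/16z)/(1 − 5/16z).

Need |R(x)|<1, x<0.
x=-0.9: |R|=0.2976
R=−1: 1+11/16x = −1+5/16x ⇒ -3/8x=2 ⇒ x=2/(-3/8)=-5.3333
Confirm numerically:
  x=-5.085: |R|=0.96403 <1
  x=-4.937: |R|=0.94155 <1
  x=-3.996: |R|=0.77699 <1
  x=-3.029: |R|=0.55608 <1
  x=-5.576: |R|=1.03318 >1
  x=-5.472: |R|=1.01919 >1
Interval (-5.3333, 0).

(-5.3333,0); λ=-6 ⇒ h* = (16/3)/6 = 0.8889.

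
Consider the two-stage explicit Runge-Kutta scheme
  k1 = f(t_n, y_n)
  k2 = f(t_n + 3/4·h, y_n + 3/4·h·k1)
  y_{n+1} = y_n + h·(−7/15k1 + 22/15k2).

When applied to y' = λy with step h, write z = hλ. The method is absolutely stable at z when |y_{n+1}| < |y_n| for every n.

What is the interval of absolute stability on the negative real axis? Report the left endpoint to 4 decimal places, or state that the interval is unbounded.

Set f=λy, z=hλ:
  k1=λy_n ⇒ h·k1=z·y_n;  k2=λ(1+3/4z)y_n ⇒ h·k2=z(1+3/4z)y_n
  y_{n+1}/y_n = 1 − 7/15z + 22/15z(1+3/4z) = 1 + z + 11/10z²
  ⇒ R(z) = 1 + z + 11/10z².

Solve |R(x)|<1 on ℝ⁻.
x=-1.17: |R|=1.3358
R=1: x+11/10x²=0 ⇒ x=−10/11=-0.9091; min R=1−1/(4·11/10)=0.7727>−1
Confirm numerically:
  x=-0.883: |R|=0.97466 <1
  x=-0.848: |R|=0.94301 <1
  x=-0.700: |R|=0.83900 <1
  x=-1.107: |R|=1.24099 >1
  x=-0.960: |R|=1.05376 >1
  x=-0.946: |R|=1.03841 >1
Interval (-0.9091, 0).

(-0.9091, 0).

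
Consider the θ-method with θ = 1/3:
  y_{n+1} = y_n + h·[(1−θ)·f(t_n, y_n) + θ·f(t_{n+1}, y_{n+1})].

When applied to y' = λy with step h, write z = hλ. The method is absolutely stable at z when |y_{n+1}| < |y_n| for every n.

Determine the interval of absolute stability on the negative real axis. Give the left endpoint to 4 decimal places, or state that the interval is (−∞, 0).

On y'=λy, z=hλ:
  y_{n+1} = y_n + z·[2/3·y_n + 1/3·y_{n+1}] ⇒ (1 − 1/3z)y_{n+1} = (1 + 2/3z)y_n
  Hence R(z) = (1 + 2/3z)/(1 − 1/3z).

Find x<0 with |R(x)|<1.
x=-1.11: |R|=0.1898
R=−1: 1+2/3x = −1+1/3x ⇒ -1/3x=2 ⇒ x=2/(-1/3)=-6.0000
Confirm numerically:
  x=-5.948: |R|=0.99419 <1
  x=-5.445: |R|=0.93428 <1
  x=-4.826: |R|=0.84999 <1
  x=-2.792: |R|=0.44613 <1
  x=-6.560: |R|=1.05858 >1
  x=-6.447: |R|=1.04732 >1
  x=-6.079: |R|=1.00870 >1
So |R|<1 on (-6.0000, 0).

z∈(-6.0000,0).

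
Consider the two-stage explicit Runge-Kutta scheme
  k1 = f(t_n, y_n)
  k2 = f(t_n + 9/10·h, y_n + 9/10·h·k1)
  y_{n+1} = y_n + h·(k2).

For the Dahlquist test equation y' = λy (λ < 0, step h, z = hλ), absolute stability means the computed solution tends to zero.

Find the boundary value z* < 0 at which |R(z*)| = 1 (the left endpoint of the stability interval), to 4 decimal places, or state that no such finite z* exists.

z* = -1.1111.

With y'=λy (z=hλ):
  k1=λy_n ⇒ h·k1=z·y_n;  k2=λ(1+9/10z)y_n ⇒ h·k2=z(1+9/10z)y_n
  y_{n+1}/y_n = 1 + z(1+9/10z) = 1 + z + 9/10z²
  so R(z) = 1 + z + 9/10z².

Solve |R(x)|<1 on ℝ⁻.
x=-1.07: |R|=0.9604
R=1: x+9/10x²=0 ⇒ x=−10/9=-1.1111; min R=1−1/(4·9/10)=0.7222>−1
Confirm numerically:
  x=-1.059: |R|=0.95033 <1
  x=-0.869: |R|=0.81064 <1
  x=-0.542: |R|=0.72239 <1
  x=-1.638: |R|=1.77674 >1
  x=-1.595: |R|=1.69462 >1
  x=-1.170: |R|=1.06201 >1
So |R|<1 on (-1.1111, 0).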